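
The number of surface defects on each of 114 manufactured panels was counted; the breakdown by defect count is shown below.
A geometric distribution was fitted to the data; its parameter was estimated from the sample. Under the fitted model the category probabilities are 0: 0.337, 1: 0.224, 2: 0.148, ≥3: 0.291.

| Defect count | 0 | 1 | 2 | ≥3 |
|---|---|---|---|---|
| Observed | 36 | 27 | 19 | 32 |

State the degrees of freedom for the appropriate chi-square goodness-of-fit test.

2

There are k = 4 categories and 1 parameter estimated from the data, so df = 4 − 1 − 1 = 2.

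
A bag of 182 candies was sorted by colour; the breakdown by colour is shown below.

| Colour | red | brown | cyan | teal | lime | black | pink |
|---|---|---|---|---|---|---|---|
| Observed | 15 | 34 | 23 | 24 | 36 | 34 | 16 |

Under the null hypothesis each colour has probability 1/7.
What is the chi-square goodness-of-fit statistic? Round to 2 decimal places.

17.77

Under H₀ each category has probability 1/7, so each expected count is 182/7 = 26.
red: (15 − 26)²/26 = 121/26 = 4.654
brown: (34 − 26)²/26 = 64/26 = 2.462
cyan: (23 − 26)²/26 = 9/26 = 0.346
teal: (24 − 26)²/26 = 4/26 = 0.154
lime: (36 − 26)²/26 = 100/26 = 3.846
black: (34 − 26)²/26 = 64/26 = 2.462
pink: (16 − 26)²/26 = 100/26 = 3.846
Sum = 17.77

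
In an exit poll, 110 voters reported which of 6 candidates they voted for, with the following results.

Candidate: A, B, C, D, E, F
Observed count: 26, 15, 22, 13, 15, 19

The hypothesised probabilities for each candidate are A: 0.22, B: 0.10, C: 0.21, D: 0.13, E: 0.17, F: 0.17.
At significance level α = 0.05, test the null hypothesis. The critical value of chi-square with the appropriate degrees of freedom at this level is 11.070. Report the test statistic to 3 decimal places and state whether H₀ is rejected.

2.496; do not reject

Expected counts E_i = n·p_i: 110×0.22 = 24.2, 110×0.10 = 11, 110×0.21 = 23.1, 110×0.13 = 14.3, 110×0.17 = 18.7, 110×0.17 = 18.7.
A: (26 − 24.2)²/24.2 = 3.24/24.2 = 0.1339
B: (15 − 11)²/11 = 16/11 = 1.4545
C: (22 − 23.1)²/23.1 = 1.21/23.1 = 0.0524
D: (13 − 14.3)²/14.3 = 1.69/14.3 = 0.1182
E: (15 − 18.7)²/18.7 = 13.69/18.7 = 0.7321
F: (19 − 18.7)²/18.7 = 0.09/18.7 = 0.0048
Sum = 2.496
df = 5. Since 2.496 < 11.070, we do not reject H₀.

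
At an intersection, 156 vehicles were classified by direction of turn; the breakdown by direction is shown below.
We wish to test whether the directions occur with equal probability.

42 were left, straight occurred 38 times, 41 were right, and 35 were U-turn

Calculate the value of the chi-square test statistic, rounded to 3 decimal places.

Expected count for each of the 4 categories: 156/4 = 39.
left: (42 − 39)²/39 = 9/39 = 0.2308
straight: (38 − 39)²/39 = 1/39 = 0.0256
right: (41 − 39)²/39 = 4/39 = 0.1026
U-turn: (35 − 39)²/39 = 16/39 = 0.4103
Sum = 0.769

0.769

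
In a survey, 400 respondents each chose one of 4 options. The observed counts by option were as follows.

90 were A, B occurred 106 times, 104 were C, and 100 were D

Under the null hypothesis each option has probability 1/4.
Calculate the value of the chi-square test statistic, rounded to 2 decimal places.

Under H₀ each category has probability 1/4, so each expected count is 400/4 = 100.
A: (90 − 100)²/100 = 100/100 = 1.000
B: (106 − 100)²/100 = 36/100 = 0.360
C: (104 − 100)²/100 = 16/100 = 0.160
D: (100 − 100)²/100 = 0/100 = 0.000
Sum = 1.52

1.52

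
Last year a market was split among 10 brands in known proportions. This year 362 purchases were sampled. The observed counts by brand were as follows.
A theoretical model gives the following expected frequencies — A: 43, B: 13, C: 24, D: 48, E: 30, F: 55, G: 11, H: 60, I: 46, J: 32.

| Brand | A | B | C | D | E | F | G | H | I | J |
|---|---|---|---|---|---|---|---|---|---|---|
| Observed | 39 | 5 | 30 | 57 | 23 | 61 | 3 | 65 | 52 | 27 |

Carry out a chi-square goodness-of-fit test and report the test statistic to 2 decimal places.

A: (39 − 43)²/43 = 16/43 = 0.372
B: (5 − 13)²/13 = 64/13 = 4.923
C: (30 − 24)²/24 = 36/24 = 1.500
D: (57 − 48)²/48 = 81/48 = 1.688
E: (23 − 30)²/30 = 49/30 = 1.633
F: (61 − 55)²/55 = 36/55 = 0.655
G: (3 − 11)²/11 = 64/11 = 5.818
H: (65 − 60)²/60 = 25/60 = 0.417
I: (52 − 46)²/46 = 36/46 = 0.783
J: (27 − 32)²/32 = 25/32 = 0.781
Sum = 18.57

18.57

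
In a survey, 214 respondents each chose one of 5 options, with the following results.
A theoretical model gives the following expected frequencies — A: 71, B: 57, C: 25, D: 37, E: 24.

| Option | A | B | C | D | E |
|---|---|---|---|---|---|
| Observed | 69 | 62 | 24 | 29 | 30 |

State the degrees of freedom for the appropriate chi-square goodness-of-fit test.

4

There are k = 5 categories and no parameters were estimated from the data, so df = 5 − 1 = 4.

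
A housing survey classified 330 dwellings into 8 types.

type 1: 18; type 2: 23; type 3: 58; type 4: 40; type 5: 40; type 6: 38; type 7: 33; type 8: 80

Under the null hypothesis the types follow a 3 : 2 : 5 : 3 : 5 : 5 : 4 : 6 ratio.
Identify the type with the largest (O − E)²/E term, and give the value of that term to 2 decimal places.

type 8, 6.67

Ratio total = 33. Expected counts: 330×3/33 = 30, 330×2/33 = 20, 330×5/33 = 50, 330×3/33 = 30, 330×5/33 = 50, 330×5/33 = 50, 330×4/33 = 40, 330×6/33 = 60.
χ² = (18−30)²/30 + (23−20)²/20 + (58−50)²/50 + (40−30)²/30 + (40−50)²/50 + (38−50)²/50 + (33−40)²/40 + (80−60)²/60
   = 4.800 + 0.450 + 1.280 + 3.333 + 2.000 + 2.880 + 1.225 + 6.667
The largest term is for type 8: 6.67.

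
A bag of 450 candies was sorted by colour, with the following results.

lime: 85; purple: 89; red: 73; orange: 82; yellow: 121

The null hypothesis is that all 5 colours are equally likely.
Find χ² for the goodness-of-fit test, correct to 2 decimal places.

Under H₀ each category has probability 1/5, so each expected count is 450/5 = 90.
χ² = (85−90)²/90 + (89−90)²/90 + (73−90)²/90 + (82−90)²/90 + (121−90)²/90
   = 0.278 + 0.011 + 3.211 + 0.711 + 10.678
Sum = 14.89

14.89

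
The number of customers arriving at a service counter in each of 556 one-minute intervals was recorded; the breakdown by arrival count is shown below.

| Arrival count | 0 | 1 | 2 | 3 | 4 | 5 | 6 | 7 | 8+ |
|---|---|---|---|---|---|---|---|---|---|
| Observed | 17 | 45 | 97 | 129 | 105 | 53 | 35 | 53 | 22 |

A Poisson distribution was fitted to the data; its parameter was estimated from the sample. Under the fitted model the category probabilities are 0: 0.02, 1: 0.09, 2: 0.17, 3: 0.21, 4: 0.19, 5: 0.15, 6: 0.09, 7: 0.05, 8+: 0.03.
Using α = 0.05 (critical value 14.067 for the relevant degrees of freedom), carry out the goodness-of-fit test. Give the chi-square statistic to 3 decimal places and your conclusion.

Expected counts E_i = n·p_i: 556×0.02 = 11.12, 556×0.09 = 50.04, 556×0.17 = 94.52, 556×0.21 = 116.76, 556×0.19 = 105.64, 556×0.15 = 83.4, 556×0.09 = 50.04, 556×0.05 = 27.8, 556×0.03 = 16.68.
cat         O        E   (O−E)²/E
0          17    11.12     3.1092
1          45    50.04     0.5076
2          97    94.52     0.0651
3         129   116.76     1.2831
4         105   105.64     0.0039
5          53     83.4    11.0811
6          35    50.04     4.5204
7          53     27.8    22.8432
8+         22    16.68     1.6968
Sum = 45.110
df = 7. Since 45.110 > 14.067, we reject H₀.

45.110; reject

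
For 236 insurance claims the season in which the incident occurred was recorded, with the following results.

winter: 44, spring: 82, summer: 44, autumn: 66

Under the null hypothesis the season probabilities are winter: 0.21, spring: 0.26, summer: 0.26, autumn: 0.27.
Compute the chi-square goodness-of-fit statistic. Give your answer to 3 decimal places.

12.560

Expected counts E_i = n·p_i: 236×0.21 = 49.56, 236×0.26 = 61.36, 236×0.26 = 61.36, 236×0.27 = 63.72.
winter: (44 − 49.56)²/49.56 = 30.9136/49.56 = 0.6238
spring: (82 − 61.36)²/61.36 = 426.0096/61.36 = 6.9428
summer: (44 − 61.36)²/61.36 = 301.3696/61.36 = 4.9115
autumn: (66 − 63.72)²/63.72 = 5.1984/63.72 = 0.0816
Sum = 12.560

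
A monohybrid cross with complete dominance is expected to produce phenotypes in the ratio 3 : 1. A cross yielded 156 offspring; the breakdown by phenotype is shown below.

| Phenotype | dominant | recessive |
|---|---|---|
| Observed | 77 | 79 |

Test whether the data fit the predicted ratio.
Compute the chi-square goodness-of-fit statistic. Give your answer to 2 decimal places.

54.70

Ratio total = 4. Expected counts: 156×3/4 = 117, 156×1/4 = 39.
cat            O        E   (O−E)²/E
dominant      77      117     13.675
recessive     79       39     41.026
Sum = 54.70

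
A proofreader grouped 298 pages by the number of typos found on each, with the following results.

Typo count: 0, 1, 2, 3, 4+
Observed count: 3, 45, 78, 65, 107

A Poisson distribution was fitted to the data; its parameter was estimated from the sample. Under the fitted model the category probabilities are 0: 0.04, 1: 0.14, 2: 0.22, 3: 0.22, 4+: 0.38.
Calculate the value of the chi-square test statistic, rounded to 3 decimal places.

Expected counts E_i = n·p_i: 298×0.04 = 11.92, 298×0.14 = 41.72, 298×0.22 = 65.56, 298×0.22 = 65.56, 298×0.38 = 113.24.
χ² = (3−11.92)²/11.92 + (45−41.72)²/41.72 + (78−65.56)²/65.56 + (65−65.56)²/65.56 + (107−113.24)²/113.24
   = 6.6750 + 0.2579 + 2.3605 + 0.0048 + 0.3439
Sum = 9.642

9.642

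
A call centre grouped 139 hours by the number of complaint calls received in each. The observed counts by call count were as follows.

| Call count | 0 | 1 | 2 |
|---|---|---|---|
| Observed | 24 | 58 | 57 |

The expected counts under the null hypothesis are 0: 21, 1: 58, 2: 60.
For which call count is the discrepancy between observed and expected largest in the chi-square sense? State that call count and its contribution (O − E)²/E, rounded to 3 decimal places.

0: (24 − 21)²/21 = 9/21 = 0.4286
1: (58 − 58)²/58 = 0/58 = 0.0000
2: (57 − 60)²/60 = 9/60 = 0.1500
The largest term is for 0: 0.429.

0, 0.429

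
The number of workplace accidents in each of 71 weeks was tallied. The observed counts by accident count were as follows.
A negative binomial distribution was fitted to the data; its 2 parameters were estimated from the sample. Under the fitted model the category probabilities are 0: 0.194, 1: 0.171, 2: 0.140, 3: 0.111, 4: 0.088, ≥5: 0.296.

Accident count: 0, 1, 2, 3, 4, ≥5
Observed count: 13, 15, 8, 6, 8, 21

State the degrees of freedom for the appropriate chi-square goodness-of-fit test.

There are k = 6 categories and 2 parameters estimated from the data, so df = 6 − 1 − 2 = 3.

3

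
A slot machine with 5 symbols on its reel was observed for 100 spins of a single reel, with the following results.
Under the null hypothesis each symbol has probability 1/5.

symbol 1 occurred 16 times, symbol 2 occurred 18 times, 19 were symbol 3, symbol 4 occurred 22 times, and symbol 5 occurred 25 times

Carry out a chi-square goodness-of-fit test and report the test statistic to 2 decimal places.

Expected count for each of the 5 categories: 100/5 = 20.
symbol 1: (16 − 20)²/20 = 16/20 = 0.800
symbol 2: (18 − 20)²/20 = 4/20 = 0.200
symbol 3: (19 − 20)²/20 = 1/20 = 0.050
symbol 4: (22 − 20)²/20 = 4/20 = 0.200
symbol 5: (25 − 20)²/20 = 25/20 = 1.250
Sum = 2.50

2.50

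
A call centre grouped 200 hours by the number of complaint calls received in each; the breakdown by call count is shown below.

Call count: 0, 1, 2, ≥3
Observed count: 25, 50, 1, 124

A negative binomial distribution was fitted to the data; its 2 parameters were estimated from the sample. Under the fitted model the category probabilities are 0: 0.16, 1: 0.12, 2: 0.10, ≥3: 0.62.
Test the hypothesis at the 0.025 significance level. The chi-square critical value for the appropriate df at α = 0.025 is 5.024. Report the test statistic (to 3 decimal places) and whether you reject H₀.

47.748; reject

Expected counts E_i = n·p_i: 200×0.16 = 32, 200×0.12 = 24, 200×0.10 = 20, 200×0.62 = 124.
cat         O        E   (O−E)²/E
0          25       32     1.5313
1          50       24    28.1667
2           1       20    18.0500
≥3        124      124     0.0000
Sum = 47.748
df = 1. Since 47.748 > 5.024, we reject H₀.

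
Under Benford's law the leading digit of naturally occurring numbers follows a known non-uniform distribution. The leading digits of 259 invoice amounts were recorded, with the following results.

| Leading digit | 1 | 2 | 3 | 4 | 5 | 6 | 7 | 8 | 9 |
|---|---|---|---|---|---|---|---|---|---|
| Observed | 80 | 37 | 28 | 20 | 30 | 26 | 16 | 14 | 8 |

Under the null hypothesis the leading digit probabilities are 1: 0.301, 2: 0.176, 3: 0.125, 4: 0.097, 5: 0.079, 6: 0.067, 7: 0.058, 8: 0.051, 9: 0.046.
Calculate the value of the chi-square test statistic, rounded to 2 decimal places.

Expected counts E_i = n·p_i: 259×0.301 = 77.959, 259×0.176 = 45.584, 259×0.125 = 32.375, 259×0.097 = 25.123, 259×0.079 = 20.461, 259×0.067 = 17.353, 259×0.058 = 15.022, 259×0.051 = 13.209, 259×0.046 = 11.914.
χ² = (80−77.959)²/77.959 + (37−45.584)²/45.584 + (28−32.375)²/32.375 + (20−25.123)²/25.123 + (30−20.461)²/20.461 + (26−17.353)²/17.353 + (16−15.022)²/15.022 + (14−13.209)²/13.209 + (8−11.914)²/11.914
   = 0.053 + 1.616 + 0.591 + 1.045 + 4.447 + 4.309 + 0.064 + 0.047 + 1.286
Sum = 13.46

13.46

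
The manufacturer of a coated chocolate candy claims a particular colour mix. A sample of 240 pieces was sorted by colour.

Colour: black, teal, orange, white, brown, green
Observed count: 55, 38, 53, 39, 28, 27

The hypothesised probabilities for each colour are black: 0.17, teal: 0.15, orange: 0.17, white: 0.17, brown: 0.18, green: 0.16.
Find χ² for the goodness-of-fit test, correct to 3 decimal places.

Expected counts E_i = n·p_i: 240×0.17 = 40.8, 240×0.15 = 36, 240×0.17 = 40.8, 240×0.17 = 40.8, 240×0.18 = 43.2, 240×0.16 = 38.4.
black: (55 − 40.8)²/40.8 = 201.64/40.8 = 4.9422
teal: (38 − 36)²/36 = 4/36 = 0.1111
orange: (53 − 40.8)²/40.8 = 148.84/40.8 = 3.6480
white: (39 − 40.8)²/40.8 = 3.24/40.8 = 0.0794
brown: (28 − 43.2)²/43.2 = 231.04/43.2 = 5.3481
green: (27 − 38.4)²/38.4 = 129.96/38.4 = 3.3844
Sum = 17.513

17.513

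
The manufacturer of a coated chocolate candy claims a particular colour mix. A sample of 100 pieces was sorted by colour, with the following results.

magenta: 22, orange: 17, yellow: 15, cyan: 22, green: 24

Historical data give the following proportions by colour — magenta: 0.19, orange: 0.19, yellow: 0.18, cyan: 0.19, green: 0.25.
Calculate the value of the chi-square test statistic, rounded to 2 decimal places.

1.70

Expected counts E_i = n·p_i: 100×0.19 = 19, 100×0.19 = 19, 100×0.18 = 18, 100×0.19 = 19, 100×0.25 = 25.
χ² = (22−19)²/19 + (17−19)²/19 + (15−18)²/18 + (22−19)²/19 + (24−25)²/25
   = 0.474 + 0.211 + 0.500 + 0.474 + 0.040
Sum = 1.70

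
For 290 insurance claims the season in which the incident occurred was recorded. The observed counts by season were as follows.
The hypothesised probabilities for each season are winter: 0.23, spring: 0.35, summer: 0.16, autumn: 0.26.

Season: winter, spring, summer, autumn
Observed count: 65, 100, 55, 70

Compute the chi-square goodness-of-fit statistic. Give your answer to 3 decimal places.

Expected counts E_i = n·p_i: 290×0.23 = 66.7, 290×0.35 = 101.5, 290×0.16 = 46.4, 290×0.26 = 75.4.
winter: (65 − 66.7)²/66.7 = 2.89/66.7 = 0.0433
spring: (100 − 101.5)²/101.5 = 2.25/101.5 = 0.0222
summer: (55 − 46.4)²/46.4 = 73.96/46.4 = 1.5940
autumn: (70 − 75.4)²/75.4 = 29.16/75.4 = 0.3867
Sum = 2.046

2.046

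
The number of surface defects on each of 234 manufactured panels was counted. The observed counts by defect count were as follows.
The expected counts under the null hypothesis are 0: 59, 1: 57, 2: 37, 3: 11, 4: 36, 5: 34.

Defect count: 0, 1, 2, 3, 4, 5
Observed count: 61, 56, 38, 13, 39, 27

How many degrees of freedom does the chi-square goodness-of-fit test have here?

There are k = 6 categories and no parameters were estimated from the data, so df = 6 − 1 = 5.

5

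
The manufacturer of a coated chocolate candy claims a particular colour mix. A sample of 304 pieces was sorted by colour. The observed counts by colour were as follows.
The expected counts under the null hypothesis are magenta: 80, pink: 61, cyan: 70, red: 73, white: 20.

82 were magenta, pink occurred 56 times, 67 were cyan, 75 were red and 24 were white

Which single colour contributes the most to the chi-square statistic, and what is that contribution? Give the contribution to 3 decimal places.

white, 0.800

cat          O        E   (O−E)²/E
magenta     82       80     0.0500
pink        56       61     0.4098
cyan        67       70     0.1286
red         75       73     0.0548
white       24       20     0.8000
The largest term is for white: 0.800.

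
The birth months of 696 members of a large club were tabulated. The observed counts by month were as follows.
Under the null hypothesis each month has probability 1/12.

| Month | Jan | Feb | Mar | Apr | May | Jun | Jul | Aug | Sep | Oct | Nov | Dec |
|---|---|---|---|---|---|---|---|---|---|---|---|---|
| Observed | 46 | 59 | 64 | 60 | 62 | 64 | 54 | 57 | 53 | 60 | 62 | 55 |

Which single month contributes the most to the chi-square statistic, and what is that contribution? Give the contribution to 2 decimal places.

Under H₀ each category has probability 1/12, so each expected count is 696/12 = 58.
χ² = (46−58)²/58 + (59−58)²/58 + (64−58)²/58 + (60−58)²/58 + (62−58)²/58 + (64−58)²/58 + (54−58)²/58 + (57−58)²/58 + (53−58)²/58 + (60−58)²/58 + (62−58)²/58 + (55−58)²/58
   = 2.483 + 0.017 + 0.621 + 0.069 + 0.276 + 0.621 + 0.276 + 0.017 + 0.431 + 0.069 + 0.276 + 0.155
The largest term is for Jan: 2.48.

Jan, 2.48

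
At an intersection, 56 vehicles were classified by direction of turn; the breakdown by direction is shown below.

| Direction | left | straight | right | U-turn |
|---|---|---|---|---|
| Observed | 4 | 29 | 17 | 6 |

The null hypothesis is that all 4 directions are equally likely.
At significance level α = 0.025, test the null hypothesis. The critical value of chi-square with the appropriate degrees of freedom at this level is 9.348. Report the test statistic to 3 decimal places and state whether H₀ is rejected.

Under H₀ each category has probability 1/4, so each expected count is 56/4 = 14.
χ² = (4−14)²/14 + (29−14)²/14 + (17−14)²/14 + (6−14)²/14
   = 7.1429 + 16.0714 + 0.6429 + 4.5714
Sum = 28.429
df = 3. Since 28.429 > 9.348, we reject H₀.

28.429; reject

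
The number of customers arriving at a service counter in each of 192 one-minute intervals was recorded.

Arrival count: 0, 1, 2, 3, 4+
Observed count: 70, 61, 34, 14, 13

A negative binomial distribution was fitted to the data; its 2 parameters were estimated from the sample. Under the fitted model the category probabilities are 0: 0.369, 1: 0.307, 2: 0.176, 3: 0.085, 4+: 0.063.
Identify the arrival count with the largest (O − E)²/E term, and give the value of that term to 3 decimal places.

3, 0.330

Expected counts E_i = n·p_i: 192×0.369 = 70.848, 192×0.307 = 58.944, 192×0.176 = 33.792, 192×0.085 = 16.32, 192×0.063 = 12.096.
χ² = (70−70.848)²/70.848 + (61−58.944)²/58.944 + (34−33.792)²/33.792 + (14−16.32)²/16.32 + (13−12.096)²/12.096
   = 0.0101 + 0.0717 + 0.0013 + 0.3298 + 0.0676
The largest term is for 3: 0.330.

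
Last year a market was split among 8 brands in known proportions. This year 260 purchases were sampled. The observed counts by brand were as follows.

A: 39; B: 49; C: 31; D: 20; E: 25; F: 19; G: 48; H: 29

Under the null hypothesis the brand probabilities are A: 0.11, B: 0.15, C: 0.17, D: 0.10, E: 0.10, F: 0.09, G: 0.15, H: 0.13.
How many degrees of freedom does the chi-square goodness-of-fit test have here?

7

There are k = 8 categories and no parameters were estimated from the data, so df = 8 − 1 = 7.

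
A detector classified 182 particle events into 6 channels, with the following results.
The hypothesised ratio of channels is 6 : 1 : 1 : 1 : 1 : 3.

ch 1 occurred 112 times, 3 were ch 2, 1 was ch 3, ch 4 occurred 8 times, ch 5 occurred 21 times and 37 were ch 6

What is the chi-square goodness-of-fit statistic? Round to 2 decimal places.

36.71

Ratio total = 13. Expected counts: 182×6/13 = 84, 182×1/13 = 14, 182×1/13 = 14, 182×1/13 = 14, 182×1/13 = 14, 182×3/13 = 42.
χ² = (112−84)²/84 + (3−14)²/14 + (1−14)²/14 + (8−14)²/14 + (21−14)²/14 + (37−42)²/42
   = 9.333 + 8.643 + 12.071 + 2.571 + 3.500 + 0.595
Sum = 36.71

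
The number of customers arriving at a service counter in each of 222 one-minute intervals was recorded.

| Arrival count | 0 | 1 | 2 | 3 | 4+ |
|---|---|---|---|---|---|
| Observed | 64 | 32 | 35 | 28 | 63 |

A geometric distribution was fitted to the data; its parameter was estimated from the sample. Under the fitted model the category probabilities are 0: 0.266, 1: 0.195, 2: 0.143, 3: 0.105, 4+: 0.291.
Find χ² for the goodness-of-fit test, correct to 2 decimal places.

Expected counts E_i = n·p_i: 222×0.266 = 59.052, 222×0.195 = 43.29, 222×0.143 = 31.746, 222×0.105 = 23.31, 222×0.291 = 64.602.
cat         O        E   (O−E)²/E
0          64   59.052      0.415
1          32    43.29      2.944
2          35   31.746      0.334
3          28    23.31      0.944
4+         63   64.602      0.040
Sum = 4.68

4.68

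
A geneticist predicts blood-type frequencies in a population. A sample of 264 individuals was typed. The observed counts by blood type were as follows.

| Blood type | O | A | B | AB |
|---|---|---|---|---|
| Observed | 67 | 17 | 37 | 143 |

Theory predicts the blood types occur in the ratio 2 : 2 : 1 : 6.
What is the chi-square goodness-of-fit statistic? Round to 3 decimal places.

34.590

Ratio total = 11. Expected counts: 264×2/11 = 48, 264×2/11 = 48, 264×1/11 = 24, 264×6/11 = 144.
O: (67 − 48)²/48 = 361/48 = 7.5208
A: (17 − 48)²/48 = 961/48 = 20.0208
B: (37 − 24)²/24 = 169/24 = 7.0417
AB: (143 − 144)²/144 = 1/144 = 0.0069
Sum = 34.590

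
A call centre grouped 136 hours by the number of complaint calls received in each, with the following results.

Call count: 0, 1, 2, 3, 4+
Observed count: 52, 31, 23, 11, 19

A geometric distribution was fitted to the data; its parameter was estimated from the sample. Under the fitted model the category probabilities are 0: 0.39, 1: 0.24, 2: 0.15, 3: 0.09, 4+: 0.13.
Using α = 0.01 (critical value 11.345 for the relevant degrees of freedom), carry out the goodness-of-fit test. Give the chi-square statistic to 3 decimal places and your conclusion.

Expected counts E_i = n·p_i: 136×0.39 = 53.04, 136×0.24 = 32.64, 136×0.15 = 20.4, 136×0.09 = 12.24, 136×0.13 = 17.68.
χ² = (52−53.04)²/53.04 + (31−32.64)²/32.64 + (23−20.4)²/20.4 + (11−12.24)²/12.24 + (19−17.68)²/17.68
   = 0.0204 + 0.0824 + 0.3314 + 0.1256 + 0.0986
Sum = 0.658
df = 3. Since 0.658 < 11.345, we do not reject H₀.

0.658; do not reject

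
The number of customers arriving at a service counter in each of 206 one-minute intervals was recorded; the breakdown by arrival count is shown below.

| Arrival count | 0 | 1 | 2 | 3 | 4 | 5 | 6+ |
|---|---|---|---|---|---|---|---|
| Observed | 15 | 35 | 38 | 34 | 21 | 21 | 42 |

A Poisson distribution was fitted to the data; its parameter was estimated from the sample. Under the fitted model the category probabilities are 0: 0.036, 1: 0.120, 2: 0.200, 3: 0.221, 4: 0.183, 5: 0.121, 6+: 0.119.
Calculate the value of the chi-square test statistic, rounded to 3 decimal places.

35.685

Expected counts E_i = n·p_i: 206×0.036 = 7.416, 206×0.120 = 24.72, 206×0.200 = 41.2, 206×0.221 = 45.526, 206×0.183 = 37.698, 206×0.121 = 24.926, 206×0.119 = 24.514.
0: (15 − 7.416)²/7.416 = 57.517056/7.416 = 7.7558
1: (35 − 24.72)²/24.72 = 105.6784/24.72 = 4.2750
2: (38 − 41.2)²/41.2 = 10.24/41.2 = 0.2485
3: (34 − 45.526)²/45.526 = 132.848676/45.526 = 2.9181
4: (21 − 37.698)²/37.698 = 278.823204/37.698 = 7.3962
5: (21 − 24.926)²/24.926 = 15.413476/24.926 = 0.6184
6+: (42 − 24.514)²/24.514 = 305.760196/24.514 = 12.4729
Sum = 35.685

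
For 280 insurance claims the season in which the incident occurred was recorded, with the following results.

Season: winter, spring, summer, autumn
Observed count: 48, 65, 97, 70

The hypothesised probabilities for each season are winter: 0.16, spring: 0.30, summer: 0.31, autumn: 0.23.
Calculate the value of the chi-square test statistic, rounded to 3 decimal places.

6.212

Expected counts E_i = n·p_i: 280×0.16 = 44.8, 280×0.30 = 84, 280×0.31 = 86.8, 280×0.23 = 64.4.
χ² = (48−44.8)²/44.8 + (65−84)²/84 + (97−86.8)²/86.8 + (70−64.4)²/64.4
   = 0.2286 + 4.2976 + 1.1986 + 0.4870
Sum = 6.212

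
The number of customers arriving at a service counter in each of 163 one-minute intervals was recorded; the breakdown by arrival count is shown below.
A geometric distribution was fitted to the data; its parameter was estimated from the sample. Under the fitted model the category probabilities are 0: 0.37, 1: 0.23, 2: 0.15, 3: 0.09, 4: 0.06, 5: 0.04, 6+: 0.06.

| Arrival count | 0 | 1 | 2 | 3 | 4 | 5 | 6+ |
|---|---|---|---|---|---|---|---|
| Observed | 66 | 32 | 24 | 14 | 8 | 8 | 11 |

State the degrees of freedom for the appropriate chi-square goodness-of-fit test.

There are k = 7 categories and 1 parameter estimated from the data, so df = 7 − 1 − 1 = 5.

5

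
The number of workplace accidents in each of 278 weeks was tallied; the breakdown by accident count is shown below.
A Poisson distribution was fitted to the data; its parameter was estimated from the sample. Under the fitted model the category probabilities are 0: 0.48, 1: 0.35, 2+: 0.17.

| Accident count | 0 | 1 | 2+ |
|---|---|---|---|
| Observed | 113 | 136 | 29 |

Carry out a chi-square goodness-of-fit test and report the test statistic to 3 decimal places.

25.579

Expected counts E_i = n·p_i: 278×0.48 = 133.44, 278×0.35 = 97.3, 278×0.17 = 47.26.
cat         O        E   (O−E)²/E
0         113   133.44     3.1309
1         136     97.3    15.3925
2+         29    47.26     7.0552
Sum = 25.579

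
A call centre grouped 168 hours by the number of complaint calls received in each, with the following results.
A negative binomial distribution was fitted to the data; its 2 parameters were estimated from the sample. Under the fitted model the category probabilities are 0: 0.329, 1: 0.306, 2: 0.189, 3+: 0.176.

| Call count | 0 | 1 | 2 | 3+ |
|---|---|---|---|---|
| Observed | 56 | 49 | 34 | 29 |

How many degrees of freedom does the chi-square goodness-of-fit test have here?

1

There are k = 4 categories and 2 parameters estimated from the data, so df = 4 − 1 − 2 = 1.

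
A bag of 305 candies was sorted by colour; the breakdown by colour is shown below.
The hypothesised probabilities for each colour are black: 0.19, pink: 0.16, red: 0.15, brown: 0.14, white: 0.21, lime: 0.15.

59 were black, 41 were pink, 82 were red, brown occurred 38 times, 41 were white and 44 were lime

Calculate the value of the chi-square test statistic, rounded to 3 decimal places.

38.868

Expected counts E_i = n·p_i: 305×0.19 = 57.95, 305×0.16 = 48.8, 305×0.15 = 45.75, 305×0.14 = 42.7, 305×0.21 = 64.05, 305×0.15 = 45.75.
cat         O        E   (O−E)²/E
black      59    57.95     0.0190
pink       41     48.8     1.2467
red        82    45.75    28.7227
brown      38     42.7     0.5173
white      41    64.05     8.2951
lime       44    45.75     0.0669
Sum = 38.868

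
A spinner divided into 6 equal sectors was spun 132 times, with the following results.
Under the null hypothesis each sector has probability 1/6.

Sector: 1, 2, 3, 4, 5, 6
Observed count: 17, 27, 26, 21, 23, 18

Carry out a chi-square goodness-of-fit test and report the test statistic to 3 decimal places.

3.818

Under H₀ each category has probability 1/6, so each expected count is 132/6 = 22.
χ² = (17−22)²/22 + (27−22)²/22 + (26−22)²/22 + (21−22)²/22 + (23−22)²/22 + (18−22)²/22
   = 1.1364 + 1.1364 + 0.7273 + 0.0455 + 0.0455 + 0.7273
Sum = 3.818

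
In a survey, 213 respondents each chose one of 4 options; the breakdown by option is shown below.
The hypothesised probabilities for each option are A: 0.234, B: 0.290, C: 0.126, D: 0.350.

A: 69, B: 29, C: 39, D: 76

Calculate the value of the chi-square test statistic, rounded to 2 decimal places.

30.29

Expected counts E_i = n·p_i: 213×0.234 = 49.842, 213×0.290 = 61.77, 213×0.126 = 26.838, 213×0.350 = 74.55.
χ² = (69−49.842)²/49.842 + (29−61.77)²/61.77 + (39−26.838)²/26.838 + (76−74.55)²/74.55
   = 7.364 + 17.385 + 5.511 + 0.028
Sum = 30.29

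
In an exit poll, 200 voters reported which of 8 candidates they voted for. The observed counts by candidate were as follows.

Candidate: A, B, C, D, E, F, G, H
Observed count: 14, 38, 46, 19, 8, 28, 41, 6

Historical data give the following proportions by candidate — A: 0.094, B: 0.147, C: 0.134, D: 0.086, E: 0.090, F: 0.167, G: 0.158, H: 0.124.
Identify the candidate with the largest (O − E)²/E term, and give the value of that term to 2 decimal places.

Expected counts E_i = n·p_i: 200×0.094 = 18.8, 200×0.147 = 29.4, 200×0.134 = 26.8, 200×0.086 = 17.2, 200×0.090 = 18, 200×0.167 = 33.4, 200×0.158 = 31.6, 200×0.124 = 24.8.
χ² = (14−18.8)²/18.8 + (38−29.4)²/29.4 + (46−26.8)²/26.8 + (19−17.2)²/17.2 + (8−18)²/18 + (28−33.4)²/33.4 + (41−31.6)²/31.6 + (6−24.8)²/24.8
   = 1.226 + 2.516 + 13.755 + 0.188 + 5.556 + 0.873 + 2.796 + 14.252
The largest term is for H: 14.25.

H, 14.25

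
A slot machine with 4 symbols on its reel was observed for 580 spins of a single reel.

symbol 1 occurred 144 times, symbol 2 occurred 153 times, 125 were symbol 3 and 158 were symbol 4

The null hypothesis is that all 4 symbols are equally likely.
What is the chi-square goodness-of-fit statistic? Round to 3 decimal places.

4.372

Under H₀ each category has probability 1/4, so each expected count is 580/4 = 145.
cat           O        E   (O−E)²/E
symbol 1    144      145     0.0069
symbol 2    153      145     0.4414
symbol 3    125      145     2.7586
symbol 4    158      145     1.1655
Sum = 4.372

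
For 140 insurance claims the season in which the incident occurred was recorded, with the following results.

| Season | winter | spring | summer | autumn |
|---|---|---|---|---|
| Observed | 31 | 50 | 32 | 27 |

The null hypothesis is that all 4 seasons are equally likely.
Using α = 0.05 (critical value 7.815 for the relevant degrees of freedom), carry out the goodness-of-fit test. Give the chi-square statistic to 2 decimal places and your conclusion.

8.97; reject

Under H₀ each category has probability 1/4, so each expected count is 140/4 = 35.
χ² = (31−35)²/35 + (50−35)²/35 + (32−35)²/35 + (27−35)²/35
   = 0.457 + 6.429 + 0.257 + 1.829
Sum = 8.97
df = 3. Since 8.97 > 7.815, we reject H₀.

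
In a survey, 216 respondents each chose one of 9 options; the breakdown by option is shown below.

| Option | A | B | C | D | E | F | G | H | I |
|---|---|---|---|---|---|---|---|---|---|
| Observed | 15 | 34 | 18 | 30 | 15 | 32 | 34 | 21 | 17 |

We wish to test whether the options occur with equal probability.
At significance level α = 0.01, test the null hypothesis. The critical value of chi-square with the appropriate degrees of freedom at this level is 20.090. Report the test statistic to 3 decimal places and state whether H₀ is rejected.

Under H₀ each category has probability 1/9, so each expected count is 216/9 = 24.
A: (15 − 24)²/24 = 81/24 = 3.3750
B: (34 − 24)²/24 = 100/24 = 4.1667
C: (18 − 24)²/24 = 36/24 = 1.5000
D: (30 − 24)²/24 = 36/24 = 1.5000
E: (15 − 24)²/24 = 81/24 = 3.3750
F: (32 − 24)²/24 = 64/24 = 2.6667
G: (34 − 24)²/24 = 100/24 = 4.1667
H: (21 − 24)²/24 = 9/24 = 0.3750
I: (17 − 24)²/24 = 49/24 = 2.0417
Sum = 23.167
df = 8. Since 23.167 > 20.090, we reject H₀.

23.167; reject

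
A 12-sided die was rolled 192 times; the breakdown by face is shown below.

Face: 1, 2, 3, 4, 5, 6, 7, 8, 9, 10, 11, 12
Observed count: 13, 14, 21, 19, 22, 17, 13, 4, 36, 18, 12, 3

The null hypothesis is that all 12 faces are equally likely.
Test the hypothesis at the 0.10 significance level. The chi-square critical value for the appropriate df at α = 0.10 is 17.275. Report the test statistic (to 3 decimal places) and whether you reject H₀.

51.625; reject

Expected count for each of the 12 categories: 192/12 = 16.
1: (13 − 16)²/16 = 9/16 = 0.5625
2: (14 − 16)²/16 = 4/16 = 0.2500
3: (21 − 16)²/16 = 25/16 = 1.5625
4: (19 − 16)²/16 = 9/16 = 0.5625
5: (22 − 16)²/16 = 36/16 = 2.2500
6: (17 − 16)²/16 = 1/16 = 0.0625
7: (13 − 16)²/16 = 9/16 = 0.5625
8: (4 − 16)²/16 = 144/16 = 9.0000
9: (36 − 16)²/16 = 400/16 = 25.0000
10: (18 − 16)²/16 = 4/16 = 0.2500
11: (12 − 16)²/16 = 16/16 = 1.0000
12: (3 − 16)²/16 = 169/16 = 10.5625
Sum = 51.625
df = 11. Since 51.625 > 17.275, we reject H₀.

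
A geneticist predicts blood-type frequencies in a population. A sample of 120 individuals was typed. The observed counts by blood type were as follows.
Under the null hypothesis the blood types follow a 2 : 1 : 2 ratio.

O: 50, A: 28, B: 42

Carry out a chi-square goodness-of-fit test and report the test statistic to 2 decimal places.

Ratio total = 5. Expected counts: 120×2/5 = 48, 120×1/5 = 24, 120×2/5 = 48.
χ² = (50−48)²/48 + (28−24)²/24 + (42−48)²/48
   = 0.083 + 0.667 + 0.750
Sum = 1.50

1.50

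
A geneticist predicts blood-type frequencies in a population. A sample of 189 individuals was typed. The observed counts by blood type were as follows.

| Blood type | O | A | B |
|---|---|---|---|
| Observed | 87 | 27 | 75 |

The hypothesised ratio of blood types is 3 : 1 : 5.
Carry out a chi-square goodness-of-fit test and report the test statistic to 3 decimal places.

19.429

Ratio total = 9. Expected counts: 189×3/9 = 63, 189×1/9 = 21, 189×5/9 = 105.
χ² = (87−63)²/63 + (27−21)²/21 + (75−105)²/105
   = 9.1429 + 1.7143 + 8.5714
Sum = 19.429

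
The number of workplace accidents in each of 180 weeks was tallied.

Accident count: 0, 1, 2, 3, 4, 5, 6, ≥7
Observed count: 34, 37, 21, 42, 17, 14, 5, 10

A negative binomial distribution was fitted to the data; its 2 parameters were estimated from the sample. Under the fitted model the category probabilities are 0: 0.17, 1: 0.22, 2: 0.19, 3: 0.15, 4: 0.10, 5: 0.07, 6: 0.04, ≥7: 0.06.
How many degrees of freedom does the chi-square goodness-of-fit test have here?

5

There are k = 8 categories and 2 parameters estimated from the data, so df = 8 − 1 − 2 = 5.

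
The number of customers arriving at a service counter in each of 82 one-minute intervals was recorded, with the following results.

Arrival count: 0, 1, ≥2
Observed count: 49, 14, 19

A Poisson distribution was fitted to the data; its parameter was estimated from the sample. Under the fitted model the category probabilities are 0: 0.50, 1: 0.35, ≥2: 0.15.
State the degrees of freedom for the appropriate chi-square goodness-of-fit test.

1

There are k = 3 categories and 1 parameter estimated from the data, so df = 3 − 1 − 1 = 1.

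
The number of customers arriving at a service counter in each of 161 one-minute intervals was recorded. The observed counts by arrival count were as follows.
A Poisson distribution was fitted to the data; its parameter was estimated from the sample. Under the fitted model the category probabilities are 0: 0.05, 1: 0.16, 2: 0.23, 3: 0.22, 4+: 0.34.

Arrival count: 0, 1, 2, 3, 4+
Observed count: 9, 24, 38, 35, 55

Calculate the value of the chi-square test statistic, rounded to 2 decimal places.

0.26

Expected counts E_i = n·p_i: 161×0.05 = 8.05, 161×0.16 = 25.76, 161×0.23 = 37.03, 161×0.22 = 35.42, 161×0.34 = 54.74.
cat         O        E   (O−E)²/E
0           9     8.05      0.112
1          24    25.76      0.120
2          38    37.03      0.025
3          35    35.42      0.005
4+         55    54.74      0.001
Sum = 0.26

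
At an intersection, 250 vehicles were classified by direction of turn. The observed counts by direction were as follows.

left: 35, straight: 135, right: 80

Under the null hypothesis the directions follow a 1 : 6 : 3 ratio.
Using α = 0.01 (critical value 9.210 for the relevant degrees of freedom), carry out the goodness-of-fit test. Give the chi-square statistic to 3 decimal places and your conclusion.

Ratio total = 10. Expected counts: 250×1/10 = 25, 250×6/10 = 150, 250×3/10 = 75.
cat           O        E   (O−E)²/E
left         35       25     4.0000
straight    135      150     1.5000
right        80       75     0.3333
Sum = 5.833
df = 2. Since 5.833 < 9.210, we do not reject H₀.

5.833; do not reject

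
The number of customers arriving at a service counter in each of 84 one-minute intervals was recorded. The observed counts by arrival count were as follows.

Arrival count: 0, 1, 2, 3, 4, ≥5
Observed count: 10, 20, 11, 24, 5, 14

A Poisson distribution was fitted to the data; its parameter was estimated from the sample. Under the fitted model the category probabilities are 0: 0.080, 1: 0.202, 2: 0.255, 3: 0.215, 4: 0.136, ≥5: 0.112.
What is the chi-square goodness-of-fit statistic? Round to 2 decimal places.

15.02

Expected counts E_i = n·p_i: 84×0.080 = 6.72, 84×0.202 = 16.968, 84×0.255 = 21.42, 84×0.215 = 18.06, 84×0.136 = 11.424, 84×0.112 = 9.408.
χ² = (10−6.72)²/6.72 + (20−16.968)²/16.968 + (11−21.42)²/21.42 + (24−18.06)²/18.06 + (5−11.424)²/11.424 + (14−9.408)²/9.408
   = 1.601 + 0.542 + 5.069 + 1.954 + 3.612 + 2.241
Sum = 15.02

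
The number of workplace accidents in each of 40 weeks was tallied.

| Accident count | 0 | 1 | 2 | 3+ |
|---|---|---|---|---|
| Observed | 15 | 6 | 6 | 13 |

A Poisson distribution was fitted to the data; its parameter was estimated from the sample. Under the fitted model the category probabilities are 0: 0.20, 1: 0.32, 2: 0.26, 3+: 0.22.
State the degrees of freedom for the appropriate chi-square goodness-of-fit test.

There are k = 4 categories and 1 parameter estimated from the data, so df = 4 − 1 − 1 = 2.

2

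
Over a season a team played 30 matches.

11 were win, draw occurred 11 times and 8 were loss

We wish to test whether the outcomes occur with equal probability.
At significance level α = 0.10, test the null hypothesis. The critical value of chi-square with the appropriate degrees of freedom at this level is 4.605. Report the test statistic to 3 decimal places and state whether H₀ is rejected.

Under H₀ each category has probability 1/3, so each expected count is 30/3 = 10.
win: (11 − 10)²/10 = 1/10 = 0.1000
draw: (11 − 10)²/10 = 1/10 = 0.1000
loss: (8 − 10)²/10 = 4/10 = 0.4000
Sum = 0.600
df = 2. Since 0.600 < 4.605, we do not reject H₀.

0.600; do not reject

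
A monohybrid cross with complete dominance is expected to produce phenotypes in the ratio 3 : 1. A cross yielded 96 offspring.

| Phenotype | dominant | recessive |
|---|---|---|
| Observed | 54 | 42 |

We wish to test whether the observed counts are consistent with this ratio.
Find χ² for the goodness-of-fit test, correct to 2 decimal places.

Ratio total = 4. Expected counts: 96×3/4 = 72, 96×1/4 = 24.
dominant: (54 − 72)²/72 = 324/72 = 4.500
recessive: (42 − 24)²/24 = 324/24 = 13.500
Sum = 18.00

18.00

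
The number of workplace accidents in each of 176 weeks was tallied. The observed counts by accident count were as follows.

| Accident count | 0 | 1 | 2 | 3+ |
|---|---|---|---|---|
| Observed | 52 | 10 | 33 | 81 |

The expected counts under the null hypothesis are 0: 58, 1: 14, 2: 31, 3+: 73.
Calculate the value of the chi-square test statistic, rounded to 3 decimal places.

2.769

cat         O        E   (O−E)²/E
0          52       58     0.6207
1          10       14     1.1429
2          33       31     0.1290
3+         81       73     0.8767
Sum = 2.769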